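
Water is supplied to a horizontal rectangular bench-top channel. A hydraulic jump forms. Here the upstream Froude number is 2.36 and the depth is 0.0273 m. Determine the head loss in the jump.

Fr₁ = 2.36 (given).
By Bélanger, y₂/y₁ = ½[√(1 + 8Fr₁²) − 1] = ½[√45.56 − 1] = 2.87.
y₂ = 2.87 × 0.0273 = 0.0785 m.
Head loss: ΔE = (y₂ − y₁)³/(4y₁y₂) = (0.0785 − 0.0273)³/(4×0.0273×0.0785) = 0.000134/0.00857 = 0.0156 m.

ΔE = 0.0156 m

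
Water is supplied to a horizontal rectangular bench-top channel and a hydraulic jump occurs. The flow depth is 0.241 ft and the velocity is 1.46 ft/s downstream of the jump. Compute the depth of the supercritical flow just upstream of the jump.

y₁ = 0.0950 ft

Fr₂ = V₂/√(g·y₂) = 1.46/√(32.2×0.241) = 0.524.
The Bélanger relation is symmetric: y₁/y₂ = ½[√(1 + 8Fr₂²) − 1] = ½[√3.197 − 1] = 0.394.
y₁ = 0.394 × 0.241 = 0.0950 ft.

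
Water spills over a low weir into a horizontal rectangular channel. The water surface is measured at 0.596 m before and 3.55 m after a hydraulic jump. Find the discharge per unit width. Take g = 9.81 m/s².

q = 6.56 m²/s

For a rectangular channel the momentum equation gives q² = ½·g·y₁·y₂·(y₁ + y₂) = ½×9.81×0.596×3.55×4.15 = 43.0.
q = √43.0 = 6.56 m²/s.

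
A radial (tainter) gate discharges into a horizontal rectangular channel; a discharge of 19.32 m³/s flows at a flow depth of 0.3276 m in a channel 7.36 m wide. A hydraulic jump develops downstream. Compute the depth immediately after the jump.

y₂ = 1.913 m

q = Q/b = 19.32/7.36 = 2.625 m²/s; V₁ = q/y₁ = 8.013 m/s. Fr₁ = V₁/√(g·y₁) = 4.470.
Bélanger equation: y₂/y₁ = ½[√(1 + 8Fr₁²) − 1] = ½[√160.83 − 1] = 5.841.
y₂ = 5.841 × 0.3276 = 1.913 m.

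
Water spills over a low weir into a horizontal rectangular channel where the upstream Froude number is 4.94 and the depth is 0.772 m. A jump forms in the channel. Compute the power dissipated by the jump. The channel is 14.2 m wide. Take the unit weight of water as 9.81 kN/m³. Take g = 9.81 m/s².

Fr₁ = 4.94 (given).
Sequent-depth ratio: y₂/y₁ = ½[√(1 + 8Fr₁²) − 1] = ½[√196.2 − 1] = 6.50.
y₂ = 6.50 × 0.772 = 5.02 m.
V₁ = Fr₁·√(g·y₁) = 4.94×√(9.81×0.772) = 13.6 m/s; q = V₁·y₁ = 10.5 m²/s. V₂ = q/y₂ = 10.5/5.02 = 2.09 m/s. E₁ = y₁ + V₁²/2g = 10.2 m; E₂ = y₂ + V₂²/2g = 5.24 m. ΔE = E₁ − E₂ = 4.95 m.
Q = q·b = 10.5 × 14.2 = 149 m³/s. P = γ·Q·ΔE = 9.81 × 149 × 4.95 = 7234 kW.

P = 7234 kW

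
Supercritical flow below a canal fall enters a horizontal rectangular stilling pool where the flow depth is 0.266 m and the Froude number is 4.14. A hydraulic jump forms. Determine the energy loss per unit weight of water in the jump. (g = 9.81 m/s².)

Fr₁ = 4.14 (given).
Conjugate-depth relation: y₂/y₁ = ½[√(1 + 8Fr₁²) − 1] = ½[√138.1 − 1] = 5.38.
y₂ = 5.38 × 0.266 = 1.43 m.
V₁ = Fr₁·√(g·y₁) = 4.14×√(9.81×0.266) = 6.69 m/s; q = V₁·y₁ = 1.78 m²/s. V₂ = q/y₂ = 1.78/1.43 = 1.24 m/s. E₁ = y₁ + V₁²/2g = 2.55 m; E₂ = y₂ + V₂²/2g = 1.51 m. ΔE = E₁ − E₂ = 1.04 m.

ΔE = 1.04 m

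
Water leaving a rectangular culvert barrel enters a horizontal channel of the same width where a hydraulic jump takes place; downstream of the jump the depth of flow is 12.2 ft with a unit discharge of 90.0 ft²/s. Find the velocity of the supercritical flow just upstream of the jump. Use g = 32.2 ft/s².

V₁ = 32.6 ft/s

V₂ = q/y₂ = 90.0/12.2 = 7.38 ft/s; Fr₂ = V₂/√(g·y₂) = 0.372.
The Bélanger relation is symmetric: y₁/y₂ = ½[√(1 + 8Fr₂²) − 1] = ½[√2.108 − 1] = 0.226.
y₁ = 0.226 × 12.2 = 2.76 ft.
V₁ = q/y₁ = 90.0/2.76 = 32.6 ft/s.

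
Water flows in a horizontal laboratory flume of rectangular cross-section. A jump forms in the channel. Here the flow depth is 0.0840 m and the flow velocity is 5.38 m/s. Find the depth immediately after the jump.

y₂ = 0.663 m

Fr₁ = V₁/√(g·y₁) = 5.38/√(9.81×0.0840) = 5.93.
From the momentum equation for a rectangular channel, y₂/y₁ = ½[√(1 + 8Fr₁²) − 1] = ½[√282.0 − 1] = 7.90.
y₂ = 7.90 × 0.0840 = 0.663 m.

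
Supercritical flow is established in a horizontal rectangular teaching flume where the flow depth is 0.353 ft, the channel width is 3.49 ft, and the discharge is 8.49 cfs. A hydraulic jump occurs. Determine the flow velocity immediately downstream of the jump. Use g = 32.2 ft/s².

q = Q/b = 8.49/3.49 = 2.43 ft²/s; V₁ = q/y₁ = 6.89 ft/s. Fr₁ = V₁/√(g·y₁) = 2.04.
Conjugate-depth relation: y₂/y₁ = ½[√(1 + 8Fr₁²) − 1] = ½[√34.43 − 1] = 2.43.
y₂ = 2.43 × 0.353 = 0.859 ft.
V₂ = q/y₂ = 2.43/0.859 = 2.83 ft/s.

V₂ = 2.83 ft/s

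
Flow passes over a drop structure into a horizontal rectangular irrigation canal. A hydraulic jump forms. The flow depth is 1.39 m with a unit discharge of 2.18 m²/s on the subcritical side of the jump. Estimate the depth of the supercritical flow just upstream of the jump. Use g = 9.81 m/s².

V₂ = q/y₂ = 2.18/1.39 = 1.57 m/s; Fr₂ = V₂/√(g·y₂) = 0.425.
Since the conjugate-depth ratio holds either way, y₁/y₂ = ½[√(1 + 8Fr₂²) − 1] = ½[√2.443 − 1] = 0.282.
y₁ = 0.282 × 1.39 = 0.391 m.

y₁ = 0.391 m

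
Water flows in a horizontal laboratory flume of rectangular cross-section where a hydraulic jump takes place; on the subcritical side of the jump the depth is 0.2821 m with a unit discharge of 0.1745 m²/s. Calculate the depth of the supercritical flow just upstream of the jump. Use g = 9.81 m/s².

V₂ = q/y₂ = 0.1745/0.2821 = 0.6186 m/s; Fr₂ = V₂/√(g·y₂) = 0.3718.
The Bélanger relation is symmetric: y₁/y₂ = ½[√(1 + 8Fr₂²) − 1] = ½[√2.1061 − 1] = 0.2256.
y₁ = 0.2256 × 0.2821 = 0.06365 m.

y₁ = 0.06365 m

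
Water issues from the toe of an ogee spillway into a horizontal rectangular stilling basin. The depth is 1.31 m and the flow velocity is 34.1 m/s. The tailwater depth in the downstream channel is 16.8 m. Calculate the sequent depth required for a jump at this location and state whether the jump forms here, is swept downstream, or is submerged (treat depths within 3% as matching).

y₂ = 17.0 m; the jump forms here

Fr₁ = V₁/√(g·y₁) = 34.1/√(9.81×1.31) = 9.51.
Sequent-depth ratio: y₂/y₁ = ½[√(1 + 8Fr₁²) − 1] = ½[√724.9 − 1] = 13.0.
y₂ = 13.0 × 1.31 = 17.0 m.
Tailwater y_tw = 16.8 m: y_tw ≈ y₂, so the jump forms here.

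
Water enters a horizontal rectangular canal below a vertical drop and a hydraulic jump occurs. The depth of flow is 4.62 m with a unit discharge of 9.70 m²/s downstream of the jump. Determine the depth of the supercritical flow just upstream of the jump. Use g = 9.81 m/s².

y₁ = 0.770 m

V₂ = q/y₂ = 9.70/4.62 = 2.10 m/s; Fr₂ = V₂/√(g·y₂) = 0.312.
Since the conjugate-depth ratio holds either way, y₁/y₂ = ½[√(1 + 8Fr₂²) − 1] = ½[√1.778 − 1] = 0.167.
y₁ = 0.167 × 4.62 = 0.770 m.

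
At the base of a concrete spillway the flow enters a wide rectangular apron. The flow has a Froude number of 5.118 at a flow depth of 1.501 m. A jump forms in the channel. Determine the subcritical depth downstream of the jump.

y₂ = 10.14 m

Fr₁ = 5.118 (given).
Sequent-depth ratio: y₂/y₁ = ½[√(1 + 8Fr₁²) − 1] = ½[√210.55 − 1] = 6.755.
y₂ = 6.755 × 1.501 = 10.14 m.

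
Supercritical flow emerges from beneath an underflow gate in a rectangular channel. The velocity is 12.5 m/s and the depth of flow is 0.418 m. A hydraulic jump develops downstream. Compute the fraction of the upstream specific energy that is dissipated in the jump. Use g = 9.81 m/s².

ΔE/E₁ = 0.575 (57.5%)

Fr₁ = V₁/√(g·y₁) = 12.5/√(9.81×0.418) = 6.17.
By Bélanger, y₂/y₁ = ½[√(1 + 8Fr₁²) − 1] = ½[√305.8 − 1] = 8.24.
y₂ = 8.24 × 0.418 = 3.45 m.
E₁ = y₁ + V₁²/2g = 8.38 m. ΔE = (y₂ − y₁)³/(4y₁y₂) = 4.82 m. ΔE/E₁ = 4.82/8.38 = 0.575.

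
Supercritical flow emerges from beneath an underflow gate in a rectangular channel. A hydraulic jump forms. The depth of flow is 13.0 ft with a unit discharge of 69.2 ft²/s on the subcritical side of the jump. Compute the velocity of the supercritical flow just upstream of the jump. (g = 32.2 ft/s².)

V₁ = 44.1 ft/s

V₂ = q/y₂ = 69.2/13.0 = 5.32 ft/s; Fr₂ = V₂/√(g·y₂) = 0.260.
From the momentum equation (using Fr₂), y₁/y₂ = ½[√(1 + 8Fr₂²) − 1] = ½[√1.542 − 1] = 0.121.
y₁ = 0.121 × 13.0 = 1.57 ft.
V₁ = q/y₁ = 69.2/1.57 = 44.1 ft/s.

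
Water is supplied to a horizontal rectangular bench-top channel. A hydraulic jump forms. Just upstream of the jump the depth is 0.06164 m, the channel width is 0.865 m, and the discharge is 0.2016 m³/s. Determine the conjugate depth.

y₂ = 0.3942 m

q = Q/b = 0.2016/0.865 = 0.2331 m²/s; V₁ = q/y₁ = 3.781 m/s. Fr₁ = V₁/√(g·y₁) = 4.862.
Conjugate-depth relation: y₂/y₁ = ½[√(1 + 8Fr₁²) − 1] = ½[√190.14 − 1] = 6.395.
y₂ = 6.395 × 0.06164 = 0.3942 m.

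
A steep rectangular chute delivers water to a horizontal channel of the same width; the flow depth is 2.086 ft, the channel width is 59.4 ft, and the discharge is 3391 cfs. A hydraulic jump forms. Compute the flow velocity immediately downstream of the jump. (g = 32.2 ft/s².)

q = Q/b = 3391/59.4 = 57.09 ft²/s; V₁ = q/y₁ = 27.37 ft/s. Fr₁ = V₁/√(g·y₁) = 3.339.
By Bélanger, y₂/y₁ = ½[√(1 + 8Fr₁²) − 1] = ½[√90.202 − 1] = 4.249.
y₂ = 4.249 × 2.086 = 8.863 ft.
V₂ = q/y₂ = 57.09/8.863 = 6.441 ft/s.

V₂ = 6.441 ft/s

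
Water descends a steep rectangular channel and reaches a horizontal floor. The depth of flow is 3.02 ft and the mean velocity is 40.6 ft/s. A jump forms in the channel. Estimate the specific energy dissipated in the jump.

Fr₁ = V₁/√(g·y₁) = 40.6/√(32.2×3.02) = 4.12.
From the momentum equation for a rectangular channel, y₂/y₁ = ½[√(1 + 8Fr₁²) − 1] = ½[√136.6 − 1] = 5.34.
y₂ = 5.34 × 3.02 = 16.1 ft.
q = V₁·y₁ = 40.6 × 3.02 = 123 ft²/s. V₂ = q/y₂ = 123/16.1 = 7.60 ft/s. E₁ = y₁ + V₁²/2g = 28.6 ft; E₂ = y₂ + V₂²/2g = 17.0 ft. ΔE = E₁ − E₂ = 11.6 ft.

ΔE = 11.6 ft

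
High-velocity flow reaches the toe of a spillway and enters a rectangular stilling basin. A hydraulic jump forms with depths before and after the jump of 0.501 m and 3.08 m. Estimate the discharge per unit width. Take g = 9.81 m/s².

q = 5.21 m²/s

For a rectangular channel the momentum equation gives q² = ½·g·y₁·y₂·(y₁ + y₂) = ½×9.81×0.501×3.08×3.58 = 27.1.
q = √27.1 = 5.21 m²/s.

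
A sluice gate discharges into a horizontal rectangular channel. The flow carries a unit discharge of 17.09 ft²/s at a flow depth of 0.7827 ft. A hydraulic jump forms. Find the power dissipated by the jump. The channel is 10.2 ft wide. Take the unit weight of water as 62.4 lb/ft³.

P = 69.55 hp

V₁ = q/y₁ = 17.09/0.7827 = 21.83 ft/s. Fr₁ = V₁/√(g·y₁) = 21.83/√(32.2×0.7827) = 4.349.
Conjugate-depth relation: y₂/y₁ = ½[√(1 + 8Fr₁²) − 1] = ½[√152.33 − 1] = 5.671.
y₂ = 5.671 × 0.7827 = 4.439 ft.
V₂ = q/y₂ = 17.09/4.439 = 3.850 ft/s. E₁ = y₁ + V₁²/2g = 8.186 ft; E₂ = y₂ + V₂²/2g = 4.669 ft. ΔE = E₁ − E₂ = 3.517 ft.
Q = q·b = 17.09 × 10.2 = 174.3 cfs. P = γ·Q·ΔE/550 = 62.4 × 174.3 × 3.517 / 550 = 69.55 hp.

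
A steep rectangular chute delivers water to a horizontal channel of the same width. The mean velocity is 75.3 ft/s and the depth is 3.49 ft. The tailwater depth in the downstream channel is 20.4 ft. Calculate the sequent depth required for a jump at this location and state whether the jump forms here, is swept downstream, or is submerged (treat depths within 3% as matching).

y₂ = 33.4 ft; the jump is swept downstream

Fr₁ = V₁/√(g·y₁) = 75.3/√(32.2×3.49) = 7.10.
Sequent-depth ratio: y₂/y₁ = ½[√(1 + 8Fr₁²) − 1] = ½[√404.6 − 1] = 9.56.
y₂ = 9.56 × 3.49 = 33.4 ft.
Tailwater y_tw = 20.4 ft: y_tw < y₂, so the jump is swept downstream.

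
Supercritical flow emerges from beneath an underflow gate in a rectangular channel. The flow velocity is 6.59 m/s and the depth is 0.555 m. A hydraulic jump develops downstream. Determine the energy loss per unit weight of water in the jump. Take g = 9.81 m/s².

Fr₁ = V₁/√(g·y₁) = 6.59/√(9.81×0.555) = 2.82.
By Bélanger, y₂/y₁ = ½[√(1 + 8Fr₁²) − 1] = ½[√64.81 − 1] = 3.53.
y₂ = 3.53 × 0.555 = 1.96 m.
Head loss: ΔE = (y₂ − y₁)³/(4y₁y₂) = (1.96 − 0.555)³/(4×0.555×1.96) = 2.75/4.34 = 0.634 m.

ΔE = 0.634 m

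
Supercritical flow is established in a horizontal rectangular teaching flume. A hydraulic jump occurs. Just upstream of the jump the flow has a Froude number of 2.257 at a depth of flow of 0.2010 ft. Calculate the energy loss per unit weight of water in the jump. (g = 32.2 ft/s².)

ΔE = 0.09541 ft

Fr₁ = 2.257 (given).
By Bélanger, y₂/y₁ = ½[√(1 + 8Fr₁²) − 1] = ½[√41.752 − 1] = 2.731.
y₂ = 2.731 × 0.2010 = 0.5489 ft.
V₁ = Fr₁·√(g·y₁) = 2.257×√(32.2×0.2010) = 5.742 ft/s; q = V₁·y₁ = 1.154 ft²/s. V₂ = q/y₂ = 1.154/0.5489 = 2.103 ft/s. E₁ = y₁ + V₁²/2g = 0.7130 ft; E₂ = y₂ + V₂²/2g = 0.6175 ft. ΔE = E₁ − E₂ = 0.09541 ft.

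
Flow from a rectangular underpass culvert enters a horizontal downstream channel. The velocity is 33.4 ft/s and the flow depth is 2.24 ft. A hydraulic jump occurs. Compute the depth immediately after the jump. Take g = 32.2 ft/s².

y₂ = 11.4 ft

Fr₁ = V₁/√(g·y₁) = 33.4/√(32.2×2.24) = 3.93.
Conjugate-depth relation: y₂/y₁ = ½[√(1 + 8Fr₁²) − 1] = ½[√124.7 − 1] = 5.08.
y₂ = 5.08 × 2.24 = 11.4 ft.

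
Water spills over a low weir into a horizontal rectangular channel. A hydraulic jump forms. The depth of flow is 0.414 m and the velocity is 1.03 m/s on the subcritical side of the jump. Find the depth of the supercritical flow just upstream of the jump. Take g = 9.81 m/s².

Fr₂ = V₂/√(g·y₂) = 1.03/√(9.81×0.414) = 0.511.
Applying the sequent-depth relation in reverse, y₁/y₂ = ½[√(1 + 8Fr₂²) − 1] = ½[√3.090 − 1] = 0.379.
y₁ = 0.379 × 0.414 = 0.157 m.

y₁ = 0.157 m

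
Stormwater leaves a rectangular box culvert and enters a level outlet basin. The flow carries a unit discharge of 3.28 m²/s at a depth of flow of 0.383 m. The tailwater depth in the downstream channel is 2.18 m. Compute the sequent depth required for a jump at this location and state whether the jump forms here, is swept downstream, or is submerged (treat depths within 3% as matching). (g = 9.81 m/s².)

y₂ = 2.21 m; the jump forms here

V₁ = q/y₁ = 3.28/0.383 = 8.56 m/s. Fr₁ = V₁/√(g·y₁) = 8.56/√(9.81×0.383) = 4.42.
By Bélanger, y₂/y₁ = ½[√(1 + 8Fr₁²) − 1] = ½[√157.2 − 1] = 5.77.
y₂ = 5.77 × 0.383 = 2.21 m.
Tailwater y_tw = 2.18 m: y_tw ≈ y₂, so the jump forms here.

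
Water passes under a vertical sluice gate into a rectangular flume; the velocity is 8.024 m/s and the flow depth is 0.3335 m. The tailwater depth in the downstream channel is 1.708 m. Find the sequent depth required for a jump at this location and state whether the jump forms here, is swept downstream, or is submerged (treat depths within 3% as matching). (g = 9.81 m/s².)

y₂ = 1.932 m; the jump is swept downstream

Fr₁ = V₁/√(g·y₁) = 8.024/√(9.81×0.3335) = 4.436.
Bélanger equation: y₂/y₁ = ½[√(1 + 8Fr₁²) − 1] = ½[√158.44 − 1] = 5.794.
y₂ = 5.794 × 0.3335 = 1.932 m.
Tailwater y_tw = 1.708 m: y_tw < y₂, so the jump is swept downstream.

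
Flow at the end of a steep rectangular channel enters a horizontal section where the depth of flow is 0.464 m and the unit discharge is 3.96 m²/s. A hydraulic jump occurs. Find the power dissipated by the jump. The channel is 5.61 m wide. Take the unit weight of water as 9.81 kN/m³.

P = 356 kW

V₁ = q/y₁ = 3.96/0.464 = 8.53 m/s. Fr₁ = V₁/√(g·y₁) = 8.53/√(9.81×0.464) = 4.00.
Conjugate-depth relation: y₂/y₁ = ½[√(1 + 8Fr₁²) − 1] = ½[√129.0 − 1] = 5.18.
y₂ = 5.18 × 0.464 = 2.40 m.
Head loss: ΔE = (y₂ − y₁)³/(4y₁y₂) = (2.40 − 0.464)³/(4×0.464×2.40) = 7.29/4.46 = 1.63 m.
Q = q·b = 3.96 × 5.61 = 22.2 m³/s. P = γ·Q·ΔE = 9.81 × 22.2 × 1.63 = 356 kW.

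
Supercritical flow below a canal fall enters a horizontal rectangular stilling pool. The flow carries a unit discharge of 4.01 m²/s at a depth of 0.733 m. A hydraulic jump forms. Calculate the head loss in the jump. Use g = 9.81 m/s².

V₁ = q/y₁ = 4.01/0.733 = 5.47 m/s. Fr₁ = V₁/√(g·y₁) = 5.47/√(9.81×0.733) = 2.04.
Sequent-depth ratio: y₂/y₁ = ½[√(1 + 8Fr₁²) − 1] = ½[√34.30 − 1] = 2.43.
y₂ = 2.43 × 0.733 = 1.78 m.
V₂ = q/y₂ = 4.01/1.78 = 2.25 m/s. E₁ = y₁ + V₁²/2g = 2.26 m; E₂ = y₂ + V₂²/2g = 2.04 m. ΔE = E₁ − E₂ = 0.220 m.

ΔE = 0.220 m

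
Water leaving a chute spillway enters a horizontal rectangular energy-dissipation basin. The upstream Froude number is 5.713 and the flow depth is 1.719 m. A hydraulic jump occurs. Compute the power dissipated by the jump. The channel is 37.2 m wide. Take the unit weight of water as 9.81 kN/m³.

P = 238857 kW

Fr₁ = 5.713 (given).
Bélanger equation: y₂/y₁ = ½[√(1 + 8Fr₁²) − 1] = ½[√262.11 − 1] = 7.595.
y₂ = 7.595 × 1.719 = 13.06 m.
Head loss: ΔE = (y₂ − y₁)³/(4y₁y₂) = (13.06 − 1.719)³/(4×1.719×13.06) = 1457/89.77 = 16.23 m.
V₁ = Fr₁·√(g·y₁) = 5.713×√(9.81×1.719) = 23.46 m/s; q = V₁·y₁ = 40.33 m²/s. Q = q·b = 40.33 × 37.2 = 1500 m³/s. P = γ·Q·ΔE = 9.81 × 1500 × 16.23 = 238857 kW.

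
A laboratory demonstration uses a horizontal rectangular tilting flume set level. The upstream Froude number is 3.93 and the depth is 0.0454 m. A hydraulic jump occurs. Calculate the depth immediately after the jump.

y₂ = 0.231 m

Fr₁ = 3.93 (given).
Conjugate-depth relation: y₂/y₁ = ½[√(1 + 8Fr₁²) − 1] = ½[√124.6 − 1] = 5.08.
y₂ = 5.08 × 0.0454 = 0.231 m.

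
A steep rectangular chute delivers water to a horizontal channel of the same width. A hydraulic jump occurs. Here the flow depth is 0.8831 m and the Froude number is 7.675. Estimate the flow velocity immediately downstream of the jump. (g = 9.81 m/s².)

V₂ = 2.179 m/s

Fr₁ = 7.675 (given).
Sequent-depth ratio: y₂/y₁ = ½[√(1 + 8Fr₁²) − 1] = ½[√472.25 − 1] = 10.37.
y₂ = 10.37 × 0.8831 = 9.154 m.
V₁ = Fr₁·√(g·y₁) = 7.675×√(9.81×0.8831) = 22.59 m/s; q = V₁·y₁ = 19.95 m²/s.
V₂ = q/y₂ = 19.95/9.154 = 2.179 m/s.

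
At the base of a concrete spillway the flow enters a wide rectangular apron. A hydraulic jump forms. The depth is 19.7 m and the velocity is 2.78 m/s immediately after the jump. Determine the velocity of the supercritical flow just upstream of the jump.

Fr₂ = V₂/√(g·y₂) = 2.78/√(9.81×19.7) = 0.200.
Since the conjugate-depth ratio holds either way, y₁/y₂ = ½[√(1 + 8Fr₂²) − 1] = ½[√1.320 − 1] = 0.0744.
y₁ = 0.0744 × 19.7 = 1.47 m.
V₁ = q/y₁ = 54.8/1.47 = 37.3 m/s.

V₁ = 37.3 m/s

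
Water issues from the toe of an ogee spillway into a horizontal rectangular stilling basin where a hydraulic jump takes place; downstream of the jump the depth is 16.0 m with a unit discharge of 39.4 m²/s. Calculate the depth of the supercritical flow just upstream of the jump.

y₁ = 1.15 m

V₂ = q/y₂ = 39.4/16.0 = 2.46 m/s; Fr₂ = V₂/√(g·y₂) = 0.197.
Applying the sequent-depth relation in reverse, y₁/y₂ = ½[√(1 + 8Fr₂²) − 1] = ½[√1.309 − 1] = 0.0721.
y₁ = 0.0721 × 16.0 = 1.15 m.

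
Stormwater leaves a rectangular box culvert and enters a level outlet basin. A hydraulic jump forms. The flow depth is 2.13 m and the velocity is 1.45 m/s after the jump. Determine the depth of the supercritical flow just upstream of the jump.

y₁ = 0.366 m

Fr₂ = V₂/√(g·y₂) = 1.45/√(9.81×2.13) = 0.317.
Applying the sequent-depth relation in reverse, y₁/y₂ = ½[√(1 + 8Fr₂²) − 1] = ½[√1.805 − 1] = 0.172.
y₁ = 0.172 × 2.13 = 0.366 m.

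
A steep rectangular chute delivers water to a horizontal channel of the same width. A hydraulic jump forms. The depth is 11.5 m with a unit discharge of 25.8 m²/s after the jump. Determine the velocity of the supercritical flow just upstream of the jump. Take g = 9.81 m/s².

V₁ = 27.2 m/s

V₂ = q/y₂ = 25.8/11.5 = 2.24 m/s; Fr₂ = V₂/√(g·y₂) = 0.211.
The Bélanger relation is symmetric: y₁/y₂ = ½[√(1 + 8Fr₂²) − 1] = ½[√1.357 − 1] = 0.0824.
y₁ = 0.0824 × 11.5 = 0.948 m.
V₁ = q/y₁ = 25.8/0.948 = 27.2 m/s.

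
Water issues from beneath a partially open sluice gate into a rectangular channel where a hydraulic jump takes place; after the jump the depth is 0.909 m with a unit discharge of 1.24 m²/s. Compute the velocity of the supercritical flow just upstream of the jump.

V₂ = q/y₂ = 1.24/0.909 = 1.36 m/s; Fr₂ = V₂/√(g·y₂) = 0.457.
The Bélanger relation is symmetric: y₁/y₂ = ½[√(1 + 8Fr₂²) − 1] = ½[√2.669 − 1] = 0.317.
y₁ = 0.317 × 0.909 = 0.288 m.
V₁ = q/y₁ = 1.24/0.288 = 4.30 m/s.

V₁ = 4.30 m/s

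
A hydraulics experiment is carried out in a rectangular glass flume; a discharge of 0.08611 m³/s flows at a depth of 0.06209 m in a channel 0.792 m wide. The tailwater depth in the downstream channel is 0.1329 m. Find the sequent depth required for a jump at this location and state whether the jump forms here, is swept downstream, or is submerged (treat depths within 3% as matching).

y₂ = 0.1684 m; the jump is swept downstream

q = Q/b = 0.08611/0.792 = 0.1087 m²/s; V₁ = q/y₁ = 1.751 m/s. Fr₁ = V₁/√(g·y₁) = 2.244.
Conjugate-depth relation: y₂/y₁ = ½[√(1 + 8Fr₁²) − 1] = ½[√41.273 − 1] = 2.712.
y₂ = 2.712 × 0.06209 = 0.1684 m.
Tailwater y_tw = 0.1329 m: y_tw < y₂, so the jump is swept downstream.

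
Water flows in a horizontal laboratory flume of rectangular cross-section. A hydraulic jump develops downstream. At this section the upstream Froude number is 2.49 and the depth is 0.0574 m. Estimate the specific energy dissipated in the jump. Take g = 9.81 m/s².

ΔE = 0.0408 m

Fr₁ = 2.49 (given).
From the momentum equation for a rectangular channel, y₂/y₁ = ½[√(1 + 8Fr₁²) − 1] = ½[√50.60 − 1] = 3.06.
y₂ = 3.06 × 0.0574 = 0.175 m.
Head loss: ΔE = (y₂ − y₁)³/(4y₁y₂) = (0.175 − 0.0574)³/(4×0.0574×0.175) = 0.00165/0.0403 = 0.0408 m.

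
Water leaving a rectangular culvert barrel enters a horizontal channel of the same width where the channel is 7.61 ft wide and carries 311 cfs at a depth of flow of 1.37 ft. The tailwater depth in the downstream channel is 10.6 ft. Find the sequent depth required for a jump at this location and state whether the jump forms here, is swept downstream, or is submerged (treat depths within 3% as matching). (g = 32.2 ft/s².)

y₂ = 8.04 ft; the jump is submerged

q = Q/b = 311/7.61 = 40.9 ft²/s; V₁ = q/y₁ = 29.8 ft/s. Fr₁ = V₁/√(g·y₁) = 4.49.
Bélanger equation: y₂/y₁ = ½[√(1 + 8Fr₁²) − 1] = ½[√162.4 − 1] = 5.87.
y₂ = 5.87 × 1.37 = 8.04 ft.
Tailwater y_tw = 10.6 ft: y_tw > y₂, so the jump is submerged.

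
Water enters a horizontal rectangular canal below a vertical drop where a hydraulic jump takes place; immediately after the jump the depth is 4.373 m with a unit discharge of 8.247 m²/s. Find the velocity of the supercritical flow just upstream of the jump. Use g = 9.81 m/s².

V₁ = 13.02 m/s

V₂ = q/y₂ = 8.247/4.373 = 1.886 m/s; Fr₂ = V₂/√(g·y₂) = 0.2879.
Applying the sequent-depth relation in reverse, y₁/y₂ = ½[√(1 + 8Fr₂²) − 1] = ½[√1.6632 − 1] = 0.1448.
y₁ = 0.1448 × 4.373 = 0.6334 m.
V₁ = q/y₁ = 8.247/0.6334 = 13.02 m/s.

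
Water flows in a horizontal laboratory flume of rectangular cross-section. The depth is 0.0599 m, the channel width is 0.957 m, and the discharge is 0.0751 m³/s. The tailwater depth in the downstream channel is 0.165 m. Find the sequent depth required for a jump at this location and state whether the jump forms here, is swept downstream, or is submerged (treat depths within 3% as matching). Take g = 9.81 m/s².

y₂ = 0.118 m; the jump is submerged

q = Q/b = 0.0751/0.957 = 0.0785 m²/s; V₁ = q/y₁ = 1.31 m/s. Fr₁ = V₁/√(g·y₁) = 1.71.
By Bélanger, y₂/y₁ = ½[√(1 + 8Fr₁²) − 1] = ½[√24.37 − 1] = 1.97.
y₂ = 1.97 × 0.0599 = 0.118 m.
Tailwater y_tw = 0.165 m: y_tw > y₂, so the jump is submerged.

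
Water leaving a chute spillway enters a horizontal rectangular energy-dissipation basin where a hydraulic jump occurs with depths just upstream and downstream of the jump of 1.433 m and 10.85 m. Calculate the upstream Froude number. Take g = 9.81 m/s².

Fr₁ = 5.696

For a rectangular channel the momentum equation gives q² = ½·g·y₁·y₂·(y₁ + y₂) = ½×9.81×1.433×10.85×12.28 = 936.7.
q = √936.7 = 30.61 m²/s.
V₁ = q/y₁ = 21.36 m/s; Fr₁ = V₁/√(g·y₁) = 5.696.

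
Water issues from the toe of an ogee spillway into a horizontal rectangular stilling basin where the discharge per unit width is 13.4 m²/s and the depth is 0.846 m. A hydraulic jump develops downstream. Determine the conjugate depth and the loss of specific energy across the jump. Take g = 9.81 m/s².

y₂ = 6.17 m; ΔE = 7.22 m

V₁ = q/y₁ = 13.4/0.846 = 15.8 m/s. Fr₁ = V₁/√(g·y₁) = 15.8/√(9.81×0.846) = 5.50.
Sequent-depth ratio: y₂/y₁ = ½[√(1 + 8Fr₁²) − 1] = ½[√242.8 − 1] = 7.29.
y₂ = 7.29 × 0.846 = 6.17 m.
V₂ = q/y₂ = 13.4/6.17 = 2.17 m/s. E₁ = y₁ + V₁²/2g = 13.6 m; E₂ = y₂ + V₂²/2g = 6.41 m. ΔE = E₁ − E₂ = 7.22 m.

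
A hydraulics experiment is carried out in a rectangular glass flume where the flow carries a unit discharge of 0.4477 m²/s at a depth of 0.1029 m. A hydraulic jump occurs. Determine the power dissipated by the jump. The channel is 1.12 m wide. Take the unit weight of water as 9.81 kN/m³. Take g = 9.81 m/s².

P = 2.246 kW

V₁ = q/y₁ = 0.4477/0.1029 = 4.351 m/s. Fr₁ = V₁/√(g·y₁) = 4.351/√(9.81×0.1029) = 4.330.
By Bélanger, y₂/y₁ = ½[√(1 + 8Fr₁²) − 1] = ½[√151.02 − 1] = 5.645.
y₂ = 5.645 × 0.1029 = 0.5808 m.
Head loss: ΔE = (y₂ − y₁)³/(4y₁y₂) = (0.5808 − 0.1029)³/(4×0.1029×0.5808) = 0.1092/0.2391 = 0.4566 m.
Q = q·b = 0.4477 × 1.12 = 0.5014 m³/s. P = γ·Q·ΔE = 9.81 × 0.5014 × 0.4566 = 2.246 kW.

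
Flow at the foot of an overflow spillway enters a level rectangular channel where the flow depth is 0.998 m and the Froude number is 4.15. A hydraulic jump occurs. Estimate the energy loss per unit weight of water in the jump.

ΔE = 3.92 m

Fr₁ = 4.15 (given).
Conjugate-depth relation: y₂/y₁ = ½[√(1 + 8Fr₁²) − 1] = ½[√138.8 − 1] = 5.39.
y₂ = 5.39 × 0.998 = 5.38 m.
Head loss: ΔE = (y₂ − y₁)³/(4y₁y₂) = (5.38 − 0.998)³/(4×0.998×5.38) = 84.1/21.5 = 3.92 m.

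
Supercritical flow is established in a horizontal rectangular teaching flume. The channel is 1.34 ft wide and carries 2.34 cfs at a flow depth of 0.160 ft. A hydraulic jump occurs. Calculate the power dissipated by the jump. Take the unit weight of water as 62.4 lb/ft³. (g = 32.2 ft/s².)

q = Q/b = 2.34/1.34 = 1.75 ft²/s; V₁ = q/y₁ = 10.9 ft/s. Fr₁ = V₁/√(g·y₁) = 4.81.
Sequent-depth ratio: y₂/y₁ = ½[√(1 + 8Fr₁²) − 1] = ½[√186.0 − 1] = 6.32.
y₂ = 6.32 × 0.160 = 1.01 ft.
V₂ = q/y₂ = 1.75/1.01 = 1.73 ft/s. E₁ = y₁ + V₁²/2g = 2.01 ft; E₂ = y₂ + V₂²/2g = 1.06 ft. ΔE = E₁ − E₂ = 0.952 ft.
P = γ·Q·ΔE/550 = 62.4 × 2.34 × 0.952 / 550 = 0.253 hp.

P = 0.253 hp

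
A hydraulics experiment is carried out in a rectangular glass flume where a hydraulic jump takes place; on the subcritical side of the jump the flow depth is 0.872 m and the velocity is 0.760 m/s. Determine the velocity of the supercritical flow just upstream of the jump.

V₁ = 6.31 m/s

Fr₂ = V₂/√(g·y₂) = 0.760/√(9.81×0.872) = 0.260.
From the momentum equation (using Fr₂), y₁/y₂ = ½[√(1 + 8Fr₂²) − 1] = ½[√1.540 − 1] = 0.121.
y₁ = 0.121 × 0.872 = 0.105 m.
V₁ = q/y₁ = 0.663/0.105 = 6.31 m/s.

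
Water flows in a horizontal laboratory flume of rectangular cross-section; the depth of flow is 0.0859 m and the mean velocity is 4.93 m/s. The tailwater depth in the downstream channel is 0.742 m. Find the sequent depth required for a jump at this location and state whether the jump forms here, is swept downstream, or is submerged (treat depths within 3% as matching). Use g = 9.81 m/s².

Fr₁ = V₁/√(g·y₁) = 4.93/√(9.81×0.0859) = 5.37.
Bélanger equation: y₂/y₁ = ½[√(1 + 8Fr₁²) − 1] = ½[√231.7 − 1] = 7.11.
y₂ = 7.11 × 0.0859 = 0.611 m.
Tailwater y_tw = 0.742 m: y_tw > y₂, so the jump is submerged.

y₂ = 0.611 m; the jump is submerged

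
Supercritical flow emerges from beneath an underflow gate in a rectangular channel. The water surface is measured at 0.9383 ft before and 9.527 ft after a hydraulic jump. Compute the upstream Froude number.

For a rectangular channel the momentum equation gives q² = ½·g·y₁·y₂·(y₁ + y₂) = ½×32.2×0.9383×9.527×10.47 = 1506.
q = √1506 = 38.81 ft²/s.
V₁ = q/y₁ = 41.36 ft/s; Fr₁ = V₁/√(g·y₁) = 7.525.

Fr₁ = 7.525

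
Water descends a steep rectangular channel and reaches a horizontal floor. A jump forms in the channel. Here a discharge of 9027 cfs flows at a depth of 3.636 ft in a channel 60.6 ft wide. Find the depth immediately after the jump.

q = Q/b = 9027/60.6 = 149.0 ft²/s; V₁ = q/y₁ = 40.97 ft/s. Fr₁ = V₁/√(g·y₁) = 3.786.
From the momentum equation for a rectangular channel, y₂/y₁ = ½[√(1 + 8Fr₁²) − 1] = ½[√115.68 − 1] = 4.878.
y₂ = 4.878 × 3.636 = 17.74 ft.

y₂ = 17.74 ft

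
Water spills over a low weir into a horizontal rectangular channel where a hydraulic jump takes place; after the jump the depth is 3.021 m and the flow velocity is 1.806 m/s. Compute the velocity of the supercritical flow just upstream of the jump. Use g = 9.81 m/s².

V₁ = 9.728 m/s

Fr₂ = V₂/√(g·y₂) = 1.806/√(9.81×3.021) = 0.3317.
From the momentum equation (using Fr₂), y₁/y₂ = ½[√(1 + 8Fr₂²) − 1] = ½[√1.8805 − 1] = 0.1856.
y₁ = 0.1856 × 3.021 = 0.5608 m.
V₁ = q/y₁ = 5.456/0.5608 = 9.728 m/s.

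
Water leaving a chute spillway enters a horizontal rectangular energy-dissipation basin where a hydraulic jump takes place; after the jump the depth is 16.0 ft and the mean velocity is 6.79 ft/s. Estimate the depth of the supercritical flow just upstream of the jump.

y₁ = 2.48 ft

Fr₂ = V₂/√(g·y₂) = 6.79/√(32.2×16.0) = 0.299.
From the momentum equation (using Fr₂), y₁/y₂ = ½[√(1 + 8Fr₂²) − 1] = ½[√1.716 − 1] = 0.155.
y₁ = 0.155 × 16.0 = 2.48 ft.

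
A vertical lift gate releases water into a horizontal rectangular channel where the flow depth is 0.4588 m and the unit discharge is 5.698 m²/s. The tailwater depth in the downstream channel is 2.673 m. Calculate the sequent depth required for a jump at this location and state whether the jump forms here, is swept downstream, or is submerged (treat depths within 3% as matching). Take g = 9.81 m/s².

y₂ = 3.576 m; the jump is swept downstream

V₁ = q/y₁ = 5.698/0.4588 = 12.42 m/s. Fr₁ = V₁/√(g·y₁) = 12.42/√(9.81×0.4588) = 5.854.
From the momentum equation for a rectangular channel, y₂/y₁ = ½[√(1 + 8Fr₁²) − 1] = ½[√275.15 − 1] = 7.794.
y₂ = 7.794 × 0.4588 = 3.576 m.
Tailwater y_tw = 2.673 m: y_tw < y₂, so the jump is swept downstream.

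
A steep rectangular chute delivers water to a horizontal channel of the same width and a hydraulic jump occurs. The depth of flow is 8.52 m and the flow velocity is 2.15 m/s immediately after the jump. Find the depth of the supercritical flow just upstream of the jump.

Fr₂ = V₂/√(g·y₂) = 2.15/√(9.81×8.52) = 0.235.
Since the conjugate-depth ratio holds either way, y₁/y₂ = ½[√(1 + 8Fr₂²) − 1] = ½[√1.442 − 1] = 0.101.
y₁ = 0.101 × 8.52 = 0.856 m.

y₁ = 0.856 m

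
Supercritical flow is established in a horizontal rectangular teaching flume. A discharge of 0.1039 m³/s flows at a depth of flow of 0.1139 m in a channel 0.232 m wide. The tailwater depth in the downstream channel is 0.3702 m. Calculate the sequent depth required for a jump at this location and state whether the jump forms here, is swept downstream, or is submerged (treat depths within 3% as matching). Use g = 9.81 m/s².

q = Q/b = 0.1039/0.232 = 0.4478 m²/s; V₁ = q/y₁ = 3.932 m/s. Fr₁ = V₁/√(g·y₁) = 3.720.
Bélanger equation: y₂/y₁ = ½[√(1 + 8Fr₁²) − 1] = ½[√111.69 − 1] = 4.784.
y₂ = 4.784 × 0.1139 = 0.5449 m.
Tailwater y_tw = 0.3702 m: y_tw < y₂, so the jump is swept downstream.

y₂ = 0.5449 m; the jump is swept downstream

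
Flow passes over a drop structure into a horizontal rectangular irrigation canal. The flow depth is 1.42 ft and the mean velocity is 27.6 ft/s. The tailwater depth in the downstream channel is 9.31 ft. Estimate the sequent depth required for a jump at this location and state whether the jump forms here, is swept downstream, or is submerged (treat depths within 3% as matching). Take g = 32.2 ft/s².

y₂ = 7.52 ft; the jump is submerged

Fr₁ = V₁/√(g·y₁) = 27.6/√(32.2×1.42) = 4.08.
Sequent-depth ratio: y₂/y₁ = ½[√(1 + 8Fr₁²) − 1] = ½[√134.3 − 1] = 5.29.
y₂ = 5.29 × 1.42 = 7.52 ft.
Tailwater y_tw = 9.31 ft: y_tw > y₂, so the jump is submerged.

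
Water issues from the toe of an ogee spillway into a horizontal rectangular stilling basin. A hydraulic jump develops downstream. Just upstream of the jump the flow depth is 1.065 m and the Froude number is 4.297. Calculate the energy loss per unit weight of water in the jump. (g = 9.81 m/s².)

Fr₁ = 4.297 (given).
Sequent-depth ratio: y₂/y₁ = ½[√(1 + 8Fr₁²) − 1] = ½[√148.71 − 1] = 5.597.
y₂ = 5.597 × 1.065 = 5.961 m.
Head loss: ΔE = (y₂ − y₁)³/(4y₁y₂) = (5.961 − 1.065)³/(4×1.065×5.961) = 117.4/25.39 = 4.622 m.

ΔE = 4.622 m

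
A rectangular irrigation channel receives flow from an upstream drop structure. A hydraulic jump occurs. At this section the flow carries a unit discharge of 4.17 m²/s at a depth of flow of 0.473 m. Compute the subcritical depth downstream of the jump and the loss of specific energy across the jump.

y₂ = 2.51 m; ΔE = 1.78 m

V₁ = q/y₁ = 4.17/0.473 = 8.82 m/s. Fr₁ = V₁/√(g·y₁) = 8.82/√(9.81×0.473) = 4.09.
Sequent-depth ratio: y₂/y₁ = ½[√(1 + 8Fr₁²) − 1] = ½[√135.0 − 1] = 5.31.
y₂ = 5.31 × 0.473 = 2.51 m.
Head loss: ΔE = (y₂ − y₁)³/(4y₁y₂) = (2.51 − 0.473)³/(4×0.473×2.51) = 8.47/4.75 = 1.78 m.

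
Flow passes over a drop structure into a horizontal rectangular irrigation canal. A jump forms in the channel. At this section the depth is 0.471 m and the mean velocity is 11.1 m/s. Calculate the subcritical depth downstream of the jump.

y₂ = 3.21 m

Fr₁ = V₁/√(g·y₁) = 11.1/√(9.81×0.471) = 5.16.
Bélanger equation: y₂/y₁ = ½[√(1 + 8Fr₁²) − 1] = ½[√214.3 − 1] = 6.82.
y₂ = 6.82 × 0.471 = 3.21 m.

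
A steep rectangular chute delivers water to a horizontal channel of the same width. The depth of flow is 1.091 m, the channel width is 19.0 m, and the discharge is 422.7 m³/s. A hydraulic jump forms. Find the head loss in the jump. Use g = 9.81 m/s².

q = Q/b = 422.7/19.0 = 22.25 m²/s; V₁ = q/y₁ = 20.39 m/s. Fr₁ = V₁/√(g·y₁) = 6.233.
Sequent-depth ratio: y₂/y₁ = ½[√(1 + 8Fr₁²) − 1] = ½[√311.82 − 1] = 8.329.
y₂ = 8.329 × 1.091 = 9.087 m.
Head loss: ΔE = (y₂ − y₁)³/(4y₁y₂) = (9.087 − 1.091)³/(4×1.091×9.087) = 511.3/39.66 = 12.89 m.

ΔE = 12.89 m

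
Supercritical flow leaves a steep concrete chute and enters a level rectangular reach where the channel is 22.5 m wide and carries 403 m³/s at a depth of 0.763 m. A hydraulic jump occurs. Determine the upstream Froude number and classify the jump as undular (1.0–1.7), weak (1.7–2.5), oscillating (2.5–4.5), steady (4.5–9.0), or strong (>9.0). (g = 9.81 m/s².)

Fr₁ = 8.58; steady jump

q = Q/b = 403/22.5 = 17.9 m²/s; V₁ = q/y₁ = 23.5 m/s. Fr₁ = V₁/√(g·y₁) = 8.58.
Fr₁ = 8.58 lies in the steady range.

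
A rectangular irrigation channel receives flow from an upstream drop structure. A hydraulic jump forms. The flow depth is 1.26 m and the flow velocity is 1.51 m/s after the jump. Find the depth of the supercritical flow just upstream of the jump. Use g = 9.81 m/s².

Fr₂ = V₂/√(g·y₂) = 1.51/√(9.81×1.26) = 0.429.
The Bélanger relation is symmetric: y₁/y₂ = ½[√(1 + 8Fr₂²) − 1] = ½[√2.476 − 1] = 0.287.
y₁ = 0.287 × 1.26 = 0.361 m.

y₁ = 0.361 m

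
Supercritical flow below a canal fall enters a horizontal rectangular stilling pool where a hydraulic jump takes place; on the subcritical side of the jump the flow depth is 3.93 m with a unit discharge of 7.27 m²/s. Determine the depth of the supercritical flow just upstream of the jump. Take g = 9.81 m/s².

V₂ = q/y₂ = 7.27/3.93 = 1.85 m/s; Fr₂ = V₂/√(g·y₂) = 0.298.
From the momentum equation (using Fr₂), y₁/y₂ = ½[√(1 + 8Fr₂²) − 1] = ½[√1.710 − 1] = 0.154.
y₁ = 0.154 × 3.93 = 0.605 m.

y₁ = 0.605 m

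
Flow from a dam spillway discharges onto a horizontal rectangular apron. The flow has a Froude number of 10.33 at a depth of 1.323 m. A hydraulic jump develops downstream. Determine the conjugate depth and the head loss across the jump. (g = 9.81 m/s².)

y₂ = 18.68 m; ΔE = 52.88 m

Fr₁ = 10.33 (given).
By Bélanger, y₂/y₁ = ½[√(1 + 8Fr₁²) − 1] = ½[√854.67 − 1] = 14.12.
y₂ = 14.12 × 1.323 = 18.68 m.
Head loss: ΔE = (y₂ − y₁)³/(4y₁y₂) = (18.68 − 1.323)³/(4×1.323×18.68) = 5227/98.84 = 52.88 m.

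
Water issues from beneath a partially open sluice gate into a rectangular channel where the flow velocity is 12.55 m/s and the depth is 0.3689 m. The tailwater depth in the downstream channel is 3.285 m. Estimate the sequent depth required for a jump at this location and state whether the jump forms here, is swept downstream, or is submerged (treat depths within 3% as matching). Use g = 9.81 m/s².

Fr₁ = V₁/√(g·y₁) = 12.55/√(9.81×0.3689) = 6.597.
From the momentum equation for a rectangular channel, y₂/y₁ = ½[√(1 + 8Fr₁²) − 1] = ½[√349.18 − 1] = 8.843.
y₂ = 8.843 × 0.3689 = 3.262 m.
Tailwater y_tw = 3.285 m: y_tw ≈ y₂, so the jump forms here.

y₂ = 3.262 m; the jump forms here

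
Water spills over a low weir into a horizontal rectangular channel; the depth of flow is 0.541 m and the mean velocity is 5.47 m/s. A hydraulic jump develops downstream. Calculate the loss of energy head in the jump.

Fr₁ = V₁/√(g·y₁) = 5.47/√(9.81×0.541) = 2.37.
Bélanger equation: y₂/y₁ = ½[√(1 + 8Fr₁²) − 1] = ½[√46.10 − 1] = 2.89.
y₂ = 2.89 × 0.541 = 1.57 m.
Head loss: ΔE = (y₂ − y₁)³/(4y₁y₂) = (1.57 − 0.541)³/(4×0.541×1.57) = 1.08/3.39 = 0.318 m.

ΔE = 0.318 m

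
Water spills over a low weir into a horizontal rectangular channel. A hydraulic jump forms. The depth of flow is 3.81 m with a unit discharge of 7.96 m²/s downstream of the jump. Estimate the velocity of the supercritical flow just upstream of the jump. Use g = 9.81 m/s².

V₁ = 10.7 m/s

V₂ = q/y₂ = 7.96/3.81 = 2.09 m/s; Fr₂ = V₂/√(g·y₂) = 0.342.
The Bélanger relation is symmetric: y₁/y₂ = ½[√(1 + 8Fr₂²) − 1] = ½[√1.934 − 1] = 0.195.
y₁ = 0.195 × 3.81 = 0.744 m.
V₁ = q/y₁ = 7.96/0.744 = 10.7 m/s.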